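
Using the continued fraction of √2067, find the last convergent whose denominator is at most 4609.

115161/2533

√2067 = [45; 2, 6, 2, 90, …] (period length 4).
Convergents:
  p_0/q_0 = 45/1
  p_1/q_1 = 91/2
  p_2/q_2 = 591/13
  p_3/q_3 = 1273/28
  p_4/q_4 = 115161/2533
  p_5/q_5 = 231595/5094
q_4 = 2533 ≤ 4609 < 5094 = q_5, so the answer is 115161/2533.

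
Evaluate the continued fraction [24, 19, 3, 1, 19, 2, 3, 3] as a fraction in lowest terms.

859929/35753

Fold from the inside: start with 3/1.
  3 + 1/3 = 10/3
  2 + 3/10 = 23/10
  19 + 10/23 = 447/23
  1 + 23/447 = 470/447
  3 + 447/470 = 1857/470
  19 + 470/1857 = 35753/1857
  24 + 1857/35753 = 859929/35753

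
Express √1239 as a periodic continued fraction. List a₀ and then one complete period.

[35; 5, 70]

a₀ = ⌊√1239⌋ = 35.
With m₀=0, d₀=1 and mₖ₊₁ = dₖaₖ − mₖ, dₖ₊₁ = (n − mₖ₊₁²)/dₖ, aₖ₊₁ = ⌊(a₀+mₖ₊₁)/dₖ₊₁⌋:
  k=1: m=35, d=14, a=5
  k=2: m=35, d=1, a=70
d=1 and a=2a₀=70 at k=2, so the next step gives (m, d) = (35, 14) again — its k=1 value — and the period has length 2.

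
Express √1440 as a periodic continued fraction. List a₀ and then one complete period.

a₀ = ⌊√1440⌋ = 37.

[37; 1, 17, 1, 74]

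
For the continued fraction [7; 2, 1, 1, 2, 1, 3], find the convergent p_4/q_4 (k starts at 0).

Using pₖ = aₖpₖ₋₁ + pₖ₋₂, qₖ = aₖqₖ₋₁ + qₖ₋₂ (with p₋₁=1, p₋₂=0, q₋₁=0, q₋₂=1):
  k=0: a=7, p=7, q=1
  k=1: a=2, p=15, q=2
  k=2: a=1, p=22, q=3
  k=3: a=1, p=37, q=5
  k=4: a=2, p=96, q=13

96/13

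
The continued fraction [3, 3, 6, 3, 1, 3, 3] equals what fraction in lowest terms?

3217/970

Fold from the inside: start with 3/1.
  3 + 1/3 = 10/3
  1 + 3/10 = 13/10
  3 + 10/13 = 49/13
  6 + 13/49 = 307/49
  3 + 49/307 = 970/307
  3 + 307/970 = 3217/970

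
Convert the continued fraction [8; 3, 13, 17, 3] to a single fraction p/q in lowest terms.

Fold from the inside: start with 3/1.
  17 + 1/3 = 52/3
  13 + 3/52 = 679/52
  3 + 52/679 = 2089/679
  8 + 679/2089 = 17391/2089

17391/2089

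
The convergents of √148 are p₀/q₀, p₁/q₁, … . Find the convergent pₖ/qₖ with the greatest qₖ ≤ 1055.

10657/876

√148 = [12; 6, 24, …] (period length 2).
Convergents:
  p_0/q_0 = 12/1
  p_1/q_1 = 73/6
  p_2/q_2 = 1764/145
  p_3/q_3 = 10657/876
  p_4/q_4 = 257532/21169
q_3 = 876 ≤ 1055 < 21169 = q_4, so the answer is 10657/876.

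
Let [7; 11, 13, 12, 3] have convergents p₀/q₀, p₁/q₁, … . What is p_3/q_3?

Using pₖ = aₖpₖ₋₁ + pₖ₋₂, qₖ = aₖqₖ₋₁ + qₖ₋₂ (with p₋₁=1, p₋₂=0, q₋₁=0, q₋₂=1):
  k=0: a=7, p=7, q=1
  k=1: a=11, p=78, q=11
  k=2: a=13, p=1021, q=144
  k=3: a=12, p=12330, q=1739

12330/1739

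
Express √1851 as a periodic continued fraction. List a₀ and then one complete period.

a₀ = ⌊√1851⌋ = 43.

[43; 43, 86]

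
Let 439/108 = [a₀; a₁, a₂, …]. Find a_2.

439 = 4·108 + 7   →  a_0 = 4
108 = 15·7 + 3   →  a_1 = 15
7 = 2·3 + 1   →  a_2 = 2

2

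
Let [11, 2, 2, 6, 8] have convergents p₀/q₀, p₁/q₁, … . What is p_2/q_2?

Using pₖ = aₖpₖ₋₁ + pₖ₋₂, qₖ = aₖqₖ₋₁ + qₖ₋₂ (with p₋₁=1, p₋₂=0, q₋₁=0, q₋₂=1):
  k=0: a=11, p=11, q=1
  k=1: a=2, p=23, q=2
  k=2: a=2, p=57, q=5

57/5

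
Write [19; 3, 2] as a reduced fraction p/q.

Fold from the inside: start with 2/1.
  3 + 1/2 = 7/2
  19 + 2/7 = 135/7

135/7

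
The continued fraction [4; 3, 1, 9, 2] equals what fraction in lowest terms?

349/82

Fold from the inside: start with 2/1.
  9 + 1/2 = 19/2
  1 + 2/19 = 21/19
  3 + 19/21 = 82/21
  4 + 21/82 = 349/82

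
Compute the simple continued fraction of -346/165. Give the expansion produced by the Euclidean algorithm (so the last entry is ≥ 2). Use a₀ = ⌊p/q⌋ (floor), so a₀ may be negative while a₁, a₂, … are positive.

[-3; 1, 9, 3, 5]

-346 = -3·165 + 149
165 = 1·149 + 16
149 = 9·16 + 5
16 = 3·5 + 1
5 = 5·1 + 0  (stop)
So -346/165 = [-3; 1, 9, 3, 5].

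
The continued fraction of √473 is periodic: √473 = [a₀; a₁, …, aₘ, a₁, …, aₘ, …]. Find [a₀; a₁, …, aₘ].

a₀ = ⌊√473⌋ = 21.

[21; 1, 2, 1, 42]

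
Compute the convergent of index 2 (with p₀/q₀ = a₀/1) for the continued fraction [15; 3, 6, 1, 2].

291/19

Using pₖ = aₖpₖ₋₁ + pₖ₋₂, qₖ = aₖqₖ₋₁ + qₖ₋₂ (with p₋₁=1, p₋₂=0, q₋₁=0, q₋₂=1):
  k=0: a=15, p=15, q=1
  k=1: a=3, p=46, q=3
  k=2: a=6, p=291, q=19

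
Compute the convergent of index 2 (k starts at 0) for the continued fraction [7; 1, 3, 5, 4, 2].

31/4

Using pₖ = aₖpₖ₋₁ + pₖ₋₂, qₖ = aₖqₖ₋₁ + qₖ₋₂ (with p₋₁=1, p₋₂=0, q₋₁=0, q₋₂=1):
  k=0: a=7, p=7, q=1
  k=1: a=1, p=8, q=1
  k=2: a=3, p=31, q=4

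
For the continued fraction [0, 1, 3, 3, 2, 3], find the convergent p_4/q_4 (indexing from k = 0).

Using pₖ = aₖpₖ₋₁ + pₖ₋₂, qₖ = aₖqₖ₋₁ + qₖ₋₂ (with p₋₁=1, p₋₂=0, q₋₁=0, q₋₂=1):
  k=0: a=0, p=0, q=1
  k=1: a=1, p=1, q=1
  k=2: a=3, p=3, q=4
  k=3: a=3, p=10, q=13
  k=4: a=2, p=23, q=30

23/30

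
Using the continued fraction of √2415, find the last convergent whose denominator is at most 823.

33761/687

√2415 = [49; 7, 98, …] (period length 2).
Convergents:
  p_0/q_0 = 49/1
  p_1/q_1 = 344/7
  p_2/q_2 = 33761/687
  p_3/q_3 = 236671/4816
q_2 = 687 ≤ 823 < 4816 = q_3, so the answer is 33761/687.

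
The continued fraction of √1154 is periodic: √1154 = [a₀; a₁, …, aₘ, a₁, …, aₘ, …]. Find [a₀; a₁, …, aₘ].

[33; 1, 32, 1, 66]

a₀ = ⌊√1154⌋ = 33.
With m₀=0, d₀=1 and mₖ₊₁ = dₖaₖ − mₖ, dₖ₊₁ = (n − mₖ₊₁²)/dₖ, aₖ₊₁ = ⌊(a₀+mₖ₊₁)/dₖ₊₁⌋:
  k=1: m=33, d=65, a=1
  k=2: m=32, d=2, a=32
  k=3: m=32, d=65, a=1
  k=4: m=33, d=1, a=66
d=1 and a=2a₀=66 at k=4, so the next step gives (m, d) = (33, 65) again — its k=1 value — and the period has length 4.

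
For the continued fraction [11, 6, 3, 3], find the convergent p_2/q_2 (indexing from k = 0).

212/19

Using pₖ = aₖpₖ₋₁ + pₖ₋₂, qₖ = aₖqₖ₋₁ + qₖ₋₂ (with p₋₁=1, p₋₂=0, q₋₁=0, q₋₂=1):
  k=0: a=11, p=11, q=1
  k=1: a=6, p=67, q=6
  k=2: a=3, p=212, q=19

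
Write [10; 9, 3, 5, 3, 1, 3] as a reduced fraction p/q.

Using pₖ = aₖpₖ₋₁ + pₖ₋₂ and qₖ = aₖqₖ₋₁ + qₖ₋₂:
  k=0: a=10, p=10, q=1
  k=1: a=9, p=91, q=9
  k=2: a=3, p=283, q=28
  k=3: a=5, p=1506, q=149
  k=4: a=3, p=4801, q=475
  k=5: a=1, p=6307, q=624
  k=6: a=3, p=23722, q=2347

23722/2347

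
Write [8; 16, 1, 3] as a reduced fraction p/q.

Fold from the inside: start with 3/1.
  1 + 1/3 = 4/3
  16 + 3/4 = 67/4
  8 + 4/67 = 540/67

540/67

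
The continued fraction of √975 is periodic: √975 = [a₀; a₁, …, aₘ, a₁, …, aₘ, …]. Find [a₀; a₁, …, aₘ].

[31; 4, 2, 4, 62]

a₀ = ⌊√975⌋ = 31.
With m₀=0, d₀=1 and mₖ₊₁ = dₖaₖ − mₖ, dₖ₊₁ = (n − mₖ₊₁²)/dₖ, aₖ₊₁ = ⌊(a₀+mₖ₊₁)/dₖ₊₁⌋:
  k=1: m=31, d=14, a=4
  k=2: m=25, d=25, a=2
  k=3: m=25, d=14, a=4
  k=4: m=31, d=1, a=62
d=1 and a=2a₀=62 at k=4, so the next step gives (m, d) = (31, 14) again — its k=1 value — and the period has length 4.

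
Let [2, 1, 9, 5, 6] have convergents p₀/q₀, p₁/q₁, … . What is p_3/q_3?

148/51

Using pₖ = aₖpₖ₋₁ + pₖ₋₂, qₖ = aₖqₖ₋₁ + qₖ₋₂ (with p₋₁=1, p₋₂=0, q₋₁=0, q₋₂=1):
  k=0: a=2, p=2, q=1
  k=1: a=1, p=3, q=1
  k=2: a=9, p=29, q=10
  k=3: a=5, p=148, q=51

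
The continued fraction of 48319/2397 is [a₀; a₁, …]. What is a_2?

3

48319 = 20·2397 + 379   →  a_0 = 20
2397 = 6·379 + 123   →  a_1 = 6
379 = 3·123 + 10   →  a_2 = 3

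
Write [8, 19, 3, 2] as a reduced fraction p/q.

Fold from the inside: start with 2/1.
  3 + 1/2 = 7/2
  19 + 2/7 = 135/7
  8 + 7/135 = 1087/135

1087/135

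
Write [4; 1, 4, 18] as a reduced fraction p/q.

437/91

Fold from the inside: start with 18/1.
  4 + 1/18 = 73/18
  1 + 18/73 = 91/73
  4 + 73/91 = 437/91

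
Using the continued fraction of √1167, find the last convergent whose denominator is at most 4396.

√1167 = [34; 6, 5, 11, 5, 6, 68, …] (period length 6).
Convergents:
  p_0/q_0 = 34/1
  p_1/q_1 = 205/6
  p_2/q_2 = 1059/31
  p_3/q_3 = 11854/347
  p_4/q_4 = 60329/1766
  p_5/q_5 = 373828/10943
q_4 = 1766 ≤ 4396 < 10943 = q_5, so the answer is 60329/1766.

60329/1766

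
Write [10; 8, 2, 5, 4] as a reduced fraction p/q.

3936/389

Using pₖ = aₖpₖ₋₁ + pₖ₋₂ and qₖ = aₖqₖ₋₁ + qₖ₋₂:
  k=0: a=10, p=10, q=1
  k=1: a=8, p=81, q=8
  k=2: a=2, p=172, q=17
  k=3: a=5, p=941, q=93
  k=4: a=4, p=3936, q=389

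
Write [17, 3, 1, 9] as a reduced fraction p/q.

Fold from the inside: start with 9/1.
  1 + 1/9 = 10/9
  3 + 9/10 = 39/10
  17 + 10/39 = 673/39

673/39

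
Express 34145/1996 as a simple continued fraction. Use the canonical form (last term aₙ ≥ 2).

34145 = 17*1996 + 213
1996 = 9*213 + 79
213 = 2*79 + 55
79 = 1*55 + 24
55 = 2*24 + 7
24 = 3*7 + 3
7 = 2*3 + 1
3 = 3*1 + 0  (stop)
So 34145/1996 = [17; 9, 2, 1, 2, 3, 2, 3].

[17; 9, 2, 1, 2, 3, 2, 3]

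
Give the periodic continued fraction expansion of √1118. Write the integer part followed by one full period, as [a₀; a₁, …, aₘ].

[33; 2, 3, 2, 3, 2, 66]

a₀ = ⌊√1118⌋ = 33.
With m₀=0, d₀=1 and mₖ₊₁ = dₖaₖ − mₖ, dₖ₊₁ = (n − mₖ₊₁²)/dₖ, aₖ₊₁ = ⌊(a₀+mₖ₊₁)/dₖ₊₁⌋:
  k=1: m=33, d=29, a=2
  k=2: m=25, d=17, a=3
  k=3: m=26, d=26, a=2
  k=4: m=26, d=17, a=3
  k=5: m=25, d=29, a=2
  k=6: m=33, d=1, a=66
d=1 and a=2a₀=66 at k=6, so the next step gives (m, d) = (33, 29) again — its k=1 value — and the period has length 6.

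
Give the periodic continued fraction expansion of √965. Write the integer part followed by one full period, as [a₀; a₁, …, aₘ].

a₀ = ⌊√965⌋ = 31.

[31; 15, 1, 1, 15, 62]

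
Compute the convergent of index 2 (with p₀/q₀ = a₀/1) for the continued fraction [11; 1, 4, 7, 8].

Using pₖ = aₖpₖ₋₁ + pₖ₋₂, qₖ = aₖqₖ₋₁ + qₖ₋₂ (with p₋₁=1, p₋₂=0, q₋₁=0, q₋₂=1):
  k=0: a=11, p=11, q=1
  k=1: a=1, p=12, q=1
  k=2: a=4, p=59, q=5

59/5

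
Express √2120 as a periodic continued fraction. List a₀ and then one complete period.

a₀ = ⌊√2120⌋ = 46.
With m₀=0, d₀=1 and mₖ₊₁ = dₖaₖ − mₖ, dₖ₊₁ = (n − mₖ₊₁²)/dₖ, aₖ₊₁ = ⌊(a₀+mₖ₊₁)/dₖ₊₁⌋:
  k=1: m=46, d=4, a=23
  k=2: m=46, d=1, a=92
d=1 and a=2a₀=92 at k=2, so the next step gives (m, d) = (46, 4) again — its k=1 value — and the period has length 2.

[46; 23, 92]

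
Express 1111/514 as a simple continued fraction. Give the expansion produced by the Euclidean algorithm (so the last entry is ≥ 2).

[2; 6, 5, 5, 3]

1111 = 2*514 + 83
514 = 6*83 + 16
83 = 5*16 + 3
16 = 5*3 + 1
3 = 3*1 + 0  (stop)
So 1111/514 = [2; 6, 5, 5, 3].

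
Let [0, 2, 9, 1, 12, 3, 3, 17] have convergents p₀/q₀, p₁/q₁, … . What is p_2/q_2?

Using pₖ = aₖpₖ₋₁ + pₖ₋₂, qₖ = aₖqₖ₋₁ + qₖ₋₂ (with p₋₁=1, p₋₂=0, q₋₁=0, q₋₂=1):
  k=0: a=0, p=0, q=1
  k=1: a=2, p=1, q=2
  k=2: a=9, p=9, q=19

9/19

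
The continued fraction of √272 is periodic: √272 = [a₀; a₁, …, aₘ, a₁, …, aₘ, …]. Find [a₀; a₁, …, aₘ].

[16; 2, 32]

a₀ = ⌊√272⌋ = 16.
With m₀=0, d₀=1 and mₖ₊₁ = dₖaₖ − mₖ, dₖ₊₁ = (n − mₖ₊₁²)/dₖ, aₖ₊₁ = ⌊(a₀+mₖ₊₁)/dₖ₊₁⌋:
  k=1: m=16, d=16, a=2
  k=2: m=16, d=1, a=32
d=1 and a=2a₀=32 at k=2, so the next step gives (m, d) = (16, 16) again — its k=1 value — and the period has length 2.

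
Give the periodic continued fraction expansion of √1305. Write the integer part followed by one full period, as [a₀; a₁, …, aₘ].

a₀ = ⌊√1305⌋ = 36.
With m₀=0, d₀=1 and mₖ₊₁ = dₖaₖ − mₖ, dₖ₊₁ = (n − mₖ₊₁²)/dₖ, aₖ₊₁ = ⌊(a₀+mₖ₊₁)/dₖ₊₁⌋:
  k=1: m=36, d=9, a=8
  k=2: m=36, d=1, a=72
d=1 and a=2a₀=72 at k=2, so the next step gives (m, d) = (36, 9) again — its k=1 value — and the period has length 2.

[36; 8, 72]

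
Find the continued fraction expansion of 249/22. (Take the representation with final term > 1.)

[11; 3, 7]

249 = 11*22 + 7
22 = 3*7 + 1
7 = 7*1 + 0  (stop)
So 249/22 = [11; 3, 7].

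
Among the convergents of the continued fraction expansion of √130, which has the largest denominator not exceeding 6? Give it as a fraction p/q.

57/5

√130 = [11; 2, 2, 22, …] (period length 3).
Convergents:
  p_0/q_0 = 11/1
  p_1/q_1 = 23/2
  p_2/q_2 = 57/5
  p_3/q_3 = 1277/112
q_2 = 5 ≤ 6 < 112 = q_3, so the answer is 57/5.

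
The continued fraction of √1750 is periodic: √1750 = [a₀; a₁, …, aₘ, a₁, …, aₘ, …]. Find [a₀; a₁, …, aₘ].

[41; 1, 4, 1, 82]

a₀ = ⌊√1750⌋ = 41.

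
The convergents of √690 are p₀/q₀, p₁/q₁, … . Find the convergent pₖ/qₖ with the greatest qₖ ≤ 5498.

76886/2927

√690 = [26; 3, 1, 2, 1, 3, 52, …] (period length 6).
Convergents:
  p_0/q_0 = 26/1
  p_1/q_1 = 79/3
  p_2/q_2 = 105/4
  p_3/q_3 = 289/11
  p_4/q_4 = 394/15
  p_5/q_5 = 1471/56
  p_6/q_6 = 76886/2927
  p_7/q_7 = 232129/8837
q_6 = 2927 ≤ 5498 < 8837 = q_7, so the answer is 76886/2927.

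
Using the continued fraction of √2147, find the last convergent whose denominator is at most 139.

6348/137

√2147 = [46; 2, 1, 45, 1, 2, 92, …] (period length 6).
Convergents:
  p_0/q_0 = 46/1
  p_1/q_1 = 93/2
  p_2/q_2 = 139/3
  p_3/q_3 = 6348/137
  p_4/q_4 = 6487/140
q_3 = 137 ≤ 139 < 140 = q_4, so the answer is 6348/137.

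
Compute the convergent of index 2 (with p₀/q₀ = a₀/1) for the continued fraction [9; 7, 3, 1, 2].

201/22

Using pₖ = aₖpₖ₋₁ + pₖ₋₂, qₖ = aₖqₖ₋₁ + qₖ₋₂ (with p₋₁=1, p₋₂=0, q₋₁=0, q₋₂=1):
  k=0: a=9, p=9, q=1
  k=1: a=7, p=64, q=7
  k=2: a=3, p=201, q=22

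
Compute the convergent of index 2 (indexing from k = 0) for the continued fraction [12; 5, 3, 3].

195/16

Using pₖ = aₖpₖ₋₁ + pₖ₋₂, qₖ = aₖqₖ₋₁ + qₖ₋₂ (with p₋₁=1, p₋₂=0, q₋₁=0, q₋₂=1):
  k=0: a=12, p=12, q=1
  k=1: a=5, p=61, q=5
  k=2: a=3, p=195, q=16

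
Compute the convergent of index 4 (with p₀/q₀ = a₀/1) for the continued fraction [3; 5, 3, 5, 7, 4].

1948/611

Using pₖ = aₖpₖ₋₁ + pₖ₋₂, qₖ = aₖqₖ₋₁ + qₖ₋₂ (with p₋₁=1, p₋₂=0, q₋₁=0, q₋₂=1):
  k=0: a=3, p=3, q=1
  k=1: a=5, p=16, q=5
  k=2: a=3, p=51, q=16
  k=3: a=5, p=271, q=85
  k=4: a=7, p=1948, q=611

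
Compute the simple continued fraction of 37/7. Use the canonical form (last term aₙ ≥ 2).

37 = 5*7 + 2
7 = 3*2 + 1
2 = 2*1 + 0  (stop)
So 37/7 = [5; 3, 2].

[5; 3, 2]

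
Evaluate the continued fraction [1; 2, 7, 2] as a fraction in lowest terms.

47/32

Fold from the inside: start with 2/1.
  7 + 1/2 = 15/2
  2 + 2/15 = 32/15
  1 + 15/32 = 47/32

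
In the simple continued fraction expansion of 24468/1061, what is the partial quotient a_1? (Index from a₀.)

24468 = 23·1061 + 65   →  a_0 = 23
1061 = 16·65 + 21   →  a_1 = 16

16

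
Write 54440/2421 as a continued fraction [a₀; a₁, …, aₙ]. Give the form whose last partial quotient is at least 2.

54440 = 22×2421 + 1178
2421 = 2×1178 + 65
1178 = 18×65 + 8
65 = 8×8 + 1
8 = 8×1 + 0  (stop)
So 54440/2421 = [22; 2, 18, 8, 8].

[22; 2, 18, 8, 8]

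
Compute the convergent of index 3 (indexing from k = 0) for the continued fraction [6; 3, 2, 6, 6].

Using pₖ = aₖpₖ₋₁ + pₖ₋₂, qₖ = aₖqₖ₋₁ + qₖ₋₂ (with p₋₁=1, p₋₂=0, q₋₁=0, q₋₂=1):
  k=0: a=6, p=6, q=1
  k=1: a=3, p=19, q=3
  k=2: a=2, p=44, q=7
  k=3: a=6, p=283, q=45

283/45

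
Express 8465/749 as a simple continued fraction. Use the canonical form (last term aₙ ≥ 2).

[11; 3, 3, 5, 2, 6]

8465 = 11·749 + 226
749 = 3·226 + 71
226 = 3·71 + 13
71 = 5·13 + 6
13 = 2·6 + 1
6 = 6·1 + 0  (stop)
So 8465/749 = [11; 3, 3, 5, 2, 6].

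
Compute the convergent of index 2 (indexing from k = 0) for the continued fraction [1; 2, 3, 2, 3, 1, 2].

Using pₖ = aₖpₖ₋₁ + pₖ₋₂, qₖ = aₖqₖ₋₁ + qₖ₋₂ (with p₋₁=1, p₋₂=0, q₋₁=0, q₋₂=1):
  k=0: a=1, p=1, q=1
  k=1: a=2, p=3, q=2
  k=2: a=3, p=10, q=7

10/7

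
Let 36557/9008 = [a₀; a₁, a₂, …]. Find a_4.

13

36557 = 4·9008 + 525   →  a_0 = 4
9008 = 17·525 + 83   →  a_1 = 17
525 = 6·83 + 27   →  a_2 = 6
83 = 3·27 + 2   →  a_3 = 3
27 = 13·2 + 1   →  a_4 = 13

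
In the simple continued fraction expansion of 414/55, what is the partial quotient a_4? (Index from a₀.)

1

414 = 7·55 + 29   →  a_0 = 7
55 = 1·29 + 26   →  a_1 = 1
29 = 1·26 + 3   →  a_2 = 1
26 = 8·3 + 2   →  a_3 = 8
3 = 1·2 + 1   →  a_4 = 1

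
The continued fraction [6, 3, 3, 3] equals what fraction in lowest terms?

Fold from the inside: start with 3/1.
  3 + 1/3 = 10/3
  3 + 3/10 = 33/10
  6 + 10/33 = 208/33

208/33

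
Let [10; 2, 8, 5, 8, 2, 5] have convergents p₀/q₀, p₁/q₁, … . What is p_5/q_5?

15843/1513

Using pₖ = aₖpₖ₋₁ + pₖ₋₂, qₖ = aₖqₖ₋₁ + qₖ₋₂ (with p₋₁=1, p₋₂=0, q₋₁=0, q₋₂=1):
  k=0: a=10, p=10, q=1
  k=1: a=2, p=21, q=2
  k=2: a=8, p=178, q=17
  k=3: a=5, p=911, q=87
  k=4: a=8, p=7466, q=713
  k=5: a=2, p=15843, q=1513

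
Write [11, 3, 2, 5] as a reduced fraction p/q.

429/38

Fold from the inside: start with 5/1.
  2 + 1/5 = 11/5
  3 + 5/11 = 38/11
  11 + 11/38 = 429/38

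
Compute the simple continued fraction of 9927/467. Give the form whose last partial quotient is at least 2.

[21; 3, 1, 8, 4, 3]

9927 = 21·467 + 120
467 = 3·120 + 107
120 = 1·107 + 13
107 = 8·13 + 3
13 = 4·3 + 1
3 = 3·1 + 0  (stop)
So 9927/467 = [21; 3, 1, 8, 4, 3].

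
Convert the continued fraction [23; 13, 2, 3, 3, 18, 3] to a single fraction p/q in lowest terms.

Fold from the inside: start with 3/1.
  18 + 1/3 = 55/3
  3 + 3/55 = 168/55
  3 + 55/168 = 559/168
  2 + 168/559 = 1286/559
  13 + 559/1286 = 17277/1286
  23 + 1286/17277 = 398657/17277

398657/17277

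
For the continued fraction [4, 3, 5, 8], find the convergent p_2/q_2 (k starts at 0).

69/16

Using pₖ = aₖpₖ₋₁ + pₖ₋₂, qₖ = aₖqₖ₋₁ + qₖ₋₂ (with p₋₁=1, p₋₂=0, q₋₁=0, q₋₂=1):
  k=0: a=4, p=4, q=1
  k=1: a=3, p=13, q=3
  k=2: a=5, p=69, q=16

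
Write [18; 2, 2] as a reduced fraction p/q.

92/5

Fold from the inside: start with 2/1.
  2 + 1/2 = 5/2
  18 + 2/5 = 92/5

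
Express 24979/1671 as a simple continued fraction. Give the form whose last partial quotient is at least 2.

[14; 1, 18, 2, 3, 12]

24979 = 14·1671 + 1585
1671 = 1·1585 + 86
1585 = 18·86 + 37
86 = 2·37 + 12
37 = 3·12 + 1
12 = 12·1 + 0  (stop)
So 24979/1671 = [14; 1, 18, 2, 3, 12].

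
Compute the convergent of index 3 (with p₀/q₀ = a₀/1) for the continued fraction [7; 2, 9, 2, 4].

Using pₖ = aₖpₖ₋₁ + pₖ₋₂, qₖ = aₖqₖ₋₁ + qₖ₋₂ (with p₋₁=1, p₋₂=0, q₋₁=0, q₋₂=1):
  k=0: a=7, p=7, q=1
  k=1: a=2, p=15, q=2
  k=2: a=9, p=142, q=19
  k=3: a=2, p=299, q=40

299/40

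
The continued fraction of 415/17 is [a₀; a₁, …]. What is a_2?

2

415 = 24·17 + 7   →  a_0 = 24
17 = 2·7 + 3   →  a_1 = 2
7 = 2·3 + 1   →  a_2 = 2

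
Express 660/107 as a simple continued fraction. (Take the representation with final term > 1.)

[6; 5, 1, 17]

660 = 6×107 + 18
107 = 5×18 + 17
18 = 1×17 + 1
17 = 17×1 + 0  (stop)
So 660/107 = [6; 5, 1, 17].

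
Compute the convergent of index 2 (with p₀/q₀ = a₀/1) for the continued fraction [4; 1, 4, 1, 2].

24/5

Using pₖ = aₖpₖ₋₁ + pₖ₋₂, qₖ = aₖqₖ₋₁ + qₖ₋₂ (with p₋₁=1, p₋₂=0, q₋₁=0, q₋₂=1):
  k=0: a=4, p=4, q=1
  k=1: a=1, p=5, q=1
  k=2: a=4, p=24, q=5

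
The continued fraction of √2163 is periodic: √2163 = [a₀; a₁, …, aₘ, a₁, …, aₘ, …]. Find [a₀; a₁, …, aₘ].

[46; 1, 1, 30, 1, 1, 92]

a₀ = ⌊√2163⌋ = 46.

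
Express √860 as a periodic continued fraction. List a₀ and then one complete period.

a₀ = ⌊√860⌋ = 29.

[29; 3, 14, 3, 58]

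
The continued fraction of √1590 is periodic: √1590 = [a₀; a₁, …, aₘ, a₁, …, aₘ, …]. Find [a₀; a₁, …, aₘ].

a₀ = ⌊√1590⌋ = 39.
With m₀=0, d₀=1 and mₖ₊₁ = dₖaₖ − mₖ, dₖ₊₁ = (n − mₖ₊₁²)/dₖ, aₖ₊₁ = ⌊(a₀+mₖ₊₁)/dₖ₊₁⌋:
  k=1: m=39, d=69, a=1
  k=2: m=30, d=10, a=6
  k=3: m=30, d=69, a=1
  k=4: m=39, d=1, a=78
d=1 and a=2a₀=78 at k=4, so the next step gives (m, d) = (39, 69) again — its k=1 value — and the period has length 4.

[39; 1, 6, 1, 78]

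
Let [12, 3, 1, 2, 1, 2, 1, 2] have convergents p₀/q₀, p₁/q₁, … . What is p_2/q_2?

49/4

Using pₖ = aₖpₖ₋₁ + pₖ₋₂, qₖ = aₖqₖ₋₁ + qₖ₋₂ (with p₋₁=1, p₋₂=0, q₋₁=0, q₋₂=1):
  k=0: a=12, p=12, q=1
  k=1: a=3, p=37, q=3
  k=2: a=1, p=49, q=4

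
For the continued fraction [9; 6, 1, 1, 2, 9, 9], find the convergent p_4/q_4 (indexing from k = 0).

Using pₖ = aₖpₖ₋₁ + pₖ₋₂, qₖ = aₖqₖ₋₁ + qₖ₋₂ (with p₋₁=1, p₋₂=0, q₋₁=0, q₋₂=1):
  k=0: a=9, p=9, q=1
  k=1: a=6, p=55, q=6
  k=2: a=1, p=64, q=7
  k=3: a=1, p=119, q=13
  k=4: a=2, p=302, q=33

302/33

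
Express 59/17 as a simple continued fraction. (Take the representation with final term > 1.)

59 = 3·17 + 8
17 = 2·8 + 1
8 = 8·1 + 0  (stop)
So 59/17 = [3; 2, 8].

[3; 2, 8]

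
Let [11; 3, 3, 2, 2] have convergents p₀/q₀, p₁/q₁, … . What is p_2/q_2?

Using pₖ = aₖpₖ₋₁ + pₖ₋₂, qₖ = aₖqₖ₋₁ + qₖ₋₂ (with p₋₁=1, p₋₂=0, q₋₁=0, q₋₂=1):
  k=0: a=11, p=11, q=1
  k=1: a=3, p=34, q=3
  k=2: a=3, p=113, q=10

113/10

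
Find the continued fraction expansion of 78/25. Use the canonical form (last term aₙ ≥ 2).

78 = 3·25 + 3
25 = 8·3 + 1
3 = 3·1 + 0  (stop)
So 78/25 = [3; 8, 3].

[3; 8, 3]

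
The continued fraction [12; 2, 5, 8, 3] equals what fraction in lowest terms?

Using pₖ = aₖpₖ₋₁ + pₖ₋₂ and qₖ = aₖqₖ₋₁ + qₖ₋₂:
  k=0: a=12, p=12, q=1
  k=1: a=2, p=25, q=2
  k=2: a=5, p=137, q=11
  k=3: a=8, p=1121, q=90
  k=4: a=3, p=3500, q=281

3500/281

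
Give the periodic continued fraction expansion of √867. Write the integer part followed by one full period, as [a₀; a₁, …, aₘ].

a₀ = ⌊√867⌋ = 29.
With m₀=0, d₀=1 and mₖ₊₁ = dₖaₖ − mₖ, dₖ₊₁ = (n − mₖ₊₁²)/dₖ, aₖ₊₁ = ⌊(a₀+mₖ₊₁)/dₖ₊₁⌋:
  k=1: m=29, d=26, a=2
  k=2: m=23, d=13, a=4
  k=3: m=29, d=2, a=29
  k=4: m=29, d=13, a=4
  k=5: m=23, d=26, a=2
  k=6: m=29, d=1, a=58
d=1 and a=2a₀=58 at k=6, so the next step gives (m, d) = (29, 26) again — its k=1 value — and the period has length 6.

[29; 2, 4, 29, 4, 2, 58]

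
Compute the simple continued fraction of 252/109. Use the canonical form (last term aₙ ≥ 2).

[2; 3, 4, 1, 6]

252 = 2*109 + 34
109 = 3*34 + 7
34 = 4*7 + 6
7 = 1*6 + 1
6 = 6*1 + 0  (stop)
So 252/109 = [2; 3, 4, 1, 6].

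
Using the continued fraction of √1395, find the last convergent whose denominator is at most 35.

747/20

√1395 = [37; 2, 1, 6, 8, 6, 1, 2, 74, …] (period length 8).
Convergents:
  p_0/q_0 = 37/1
  p_1/q_1 = 75/2
  p_2/q_2 = 112/3
  p_3/q_3 = 747/20
  p_4/q_4 = 6088/163
q_3 = 20 ≤ 35 < 163 = q_4, so the answer is 747/20.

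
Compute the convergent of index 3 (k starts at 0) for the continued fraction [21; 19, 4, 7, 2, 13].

11747/558

Using pₖ = aₖpₖ₋₁ + pₖ₋₂, qₖ = aₖqₖ₋₁ + qₖ₋₂ (with p₋₁=1, p₋₂=0, q₋₁=0, q₋₂=1):
  k=0: a=21, p=21, q=1
  k=1: a=19, p=400, q=19
  k=2: a=4, p=1621, q=77
  k=3: a=7, p=11747, q=558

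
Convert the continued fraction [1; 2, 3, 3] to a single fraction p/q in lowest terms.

Fold from the inside: start with 3/1.
  3 + 1/3 = 10/3
  2 + 3/10 = 23/10
  1 + 10/23 = 33/23

33/23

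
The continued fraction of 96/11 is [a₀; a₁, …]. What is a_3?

1

96 = 8·11 + 8   →  a_0 = 8
11 = 1·8 + 3   →  a_1 = 1
8 = 2·3 + 2   →  a_2 = 2
3 = 1·2 + 1   →  a_3 = 1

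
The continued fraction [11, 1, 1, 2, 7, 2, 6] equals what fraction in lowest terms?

Fold from the inside: start with 6/1.
  2 + 1/6 = 13/6
  7 + 6/13 = 97/13
  2 + 13/97 = 207/97
  1 + 97/207 = 304/207
  1 + 207/304 = 511/304
  11 + 304/511 = 5925/511

5925/511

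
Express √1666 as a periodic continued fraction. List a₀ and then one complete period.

[40; 1, 4, 2, 4, 1, 80]

a₀ = ⌊√1666⌋ = 40.
With m₀=0, d₀=1 and mₖ₊₁ = dₖaₖ − mₖ, dₖ₊₁ = (n − mₖ₊₁²)/dₖ, aₖ₊₁ = ⌊(a₀+mₖ₊₁)/dₖ₊₁⌋:
  k=1: m=40, d=66, a=1
  k=2: m=26, d=15, a=4
  k=3: m=34, d=34, a=2
  k=4: m=34, d=15, a=4
  k=5: m=26, d=66, a=1
  k=6: m=40, d=1, a=80
d=1 and a=2a₀=80 at k=6, so the next step gives (m, d) = (40, 66) again — its k=1 value — and the period has length 6.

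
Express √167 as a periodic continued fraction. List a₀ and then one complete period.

a₀ = ⌊√167⌋ = 12.
With m₀=0, d₀=1 and mₖ₊₁ = dₖaₖ − mₖ, dₖ₊₁ = (n − mₖ₊₁²)/dₖ, aₖ₊₁ = ⌊(a₀+mₖ₊₁)/dₖ₊₁⌋:
  k=1: m=12, d=23, a=1
  k=2: m=11, d=2, a=11
  k=3: m=11, d=23, a=1
  k=4: m=12, d=1, a=24
d=1 and a=2a₀=24 at k=4, so the next step gives (m, d) = (12, 23) again — its k=1 value — and the period has length 4.

[12; 1, 11, 1, 24]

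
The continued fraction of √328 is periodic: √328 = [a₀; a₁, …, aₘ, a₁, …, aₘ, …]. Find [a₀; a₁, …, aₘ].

[18; 9, 36]

a₀ = ⌊√328⌋ = 18.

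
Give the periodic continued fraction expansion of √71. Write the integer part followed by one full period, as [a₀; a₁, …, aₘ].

a₀ = ⌊√71⌋ = 8.
With m₀=0, d₀=1 and mₖ₊₁ = dₖaₖ − mₖ, dₖ₊₁ = (n − mₖ₊₁²)/dₖ, aₖ₊₁ = ⌊(a₀+mₖ₊₁)/dₖ₊₁⌋:
  k=1: m=8, d=7, a=2
  k=2: m=6, d=5, a=2
  k=3: m=4, d=11, a=1
  k=4: m=7, d=2, a=7
  k=5: m=7, d=11, a=1
  k=6: m=4, d=5, a=2
  k=7: m=6, d=7, a=2
  k=8: m=8, d=1, a=16
d=1 and a=2a₀=16 at k=8, so the next step gives (m, d) = (8, 7) again — its k=1 value — and the period has length 8.

[8; 2, 2, 1, 7, 1, 2, 2, 16]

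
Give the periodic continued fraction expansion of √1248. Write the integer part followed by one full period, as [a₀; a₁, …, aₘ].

a₀ = ⌊√1248⌋ = 35.

[35; 3, 17, 3, 70]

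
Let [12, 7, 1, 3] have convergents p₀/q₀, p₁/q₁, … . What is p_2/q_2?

Using pₖ = aₖpₖ₋₁ + pₖ₋₂, qₖ = aₖqₖ₋₁ + qₖ₋₂ (with p₋₁=1, p₋₂=0, q₋₁=0, q₋₂=1):
  k=0: a=12, p=12, q=1
  k=1: a=7, p=85, q=7
  k=2: a=1, p=97, q=8

97/8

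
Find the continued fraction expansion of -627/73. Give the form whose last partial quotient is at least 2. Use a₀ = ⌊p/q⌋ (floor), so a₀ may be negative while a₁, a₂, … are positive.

[-9; 2, 2, 3, 4]

-627 = -9·73 + 30
73 = 2·30 + 13
30 = 2·13 + 4
13 = 3·4 + 1
4 = 4·1 + 0  (stop)
So -627/73 = [-9; 2, 2, 3, 4].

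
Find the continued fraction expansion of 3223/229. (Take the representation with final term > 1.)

3223 = 14×229 + 17
229 = 13×17 + 8
17 = 2×8 + 1
8 = 8×1 + 0  (stop)
So 3223/229 = [14; 13, 2, 8].

[14; 13, 2, 8]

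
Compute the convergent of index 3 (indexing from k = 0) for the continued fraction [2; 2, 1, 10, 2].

Using pₖ = aₖpₖ₋₁ + pₖ₋₂, qₖ = aₖqₖ₋₁ + qₖ₋₂ (with p₋₁=1, p₋₂=0, q₋₁=0, q₋₂=1):
  k=0: a=2, p=2, q=1
  k=1: a=2, p=5, q=2
  k=2: a=1, p=7, q=3
  k=3: a=10, p=75, q=32

75/32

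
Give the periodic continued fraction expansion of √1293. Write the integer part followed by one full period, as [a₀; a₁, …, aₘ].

a₀ = ⌊√1293⌋ = 35.
With m₀=0, d₀=1 and mₖ₊₁ = dₖaₖ − mₖ, dₖ₊₁ = (n − mₖ₊₁²)/dₖ, aₖ₊₁ = ⌊(a₀+mₖ₊₁)/dₖ₊₁⌋:
  k=1: m=35, d=68, a=1
  k=2: m=33, d=3, a=22
  k=3: m=33, d=68, a=1
  k=4: m=35, d=1, a=70
d=1 and a=2a₀=70 at k=4, so the next step gives (m, d) = (35, 68) again — its k=1 value — and the period has length 4.

[35; 1, 22, 1, 70]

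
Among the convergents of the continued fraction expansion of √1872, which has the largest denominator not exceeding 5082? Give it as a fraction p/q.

√1872 = [43; 3, 1, 3, 86, …] (period length 4).
Convergents:
  p_0/q_0 = 43/1
  p_1/q_1 = 130/3
  p_2/q_2 = 173/4
  p_3/q_3 = 649/15
  p_4/q_4 = 55987/1294
  p_5/q_5 = 168610/3897
  p_6/q_6 = 224597/5191
q_5 = 3897 ≤ 5082 < 5191 = q_6, so the answer is 168610/3897.

168610/3897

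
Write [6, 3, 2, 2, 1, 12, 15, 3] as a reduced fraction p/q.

Fold from the inside: start with 3/1.
  15 + 1/3 = 46/3
  12 + 3/46 = 555/46
  1 + 46/555 = 601/555
  2 + 555/601 = 1757/601
  2 + 601/1757 = 4115/1757
  3 + 1757/4115 = 14102/4115
  6 + 4115/14102 = 88727/14102

88727/14102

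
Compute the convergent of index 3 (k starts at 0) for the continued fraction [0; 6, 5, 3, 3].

16/99

Using pₖ = aₖpₖ₋₁ + pₖ₋₂, qₖ = aₖqₖ₋₁ + qₖ₋₂ (with p₋₁=1, p₋₂=0, q₋₁=0, q₋₂=1):
  k=0: a=0, p=0, q=1
  k=1: a=6, p=1, q=6
  k=2: a=5, p=5, q=31
  k=3: a=3, p=16, q=99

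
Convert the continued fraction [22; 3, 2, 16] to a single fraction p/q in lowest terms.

Using pₖ = aₖpₖ₋₁ + pₖ₋₂ and qₖ = aₖqₖ₋₁ + qₖ₋₂:
  k=0: a=22, p=22, q=1
  k=1: a=3, p=67, q=3
  k=2: a=2, p=156, q=7
  k=3: a=16, p=2563, q=115

2563/115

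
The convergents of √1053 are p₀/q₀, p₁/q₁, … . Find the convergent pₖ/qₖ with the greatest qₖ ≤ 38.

√1053 = [32; 2, 4, 2, 64, …] (period length 4).
Convergents:
  p_0/q_0 = 32/1
  p_1/q_1 = 65/2
  p_2/q_2 = 292/9
  p_3/q_3 = 649/20
  p_4/q_4 = 41828/1289
q_3 = 20 ≤ 38 < 1289 = q_4, so the answer is 649/20.

649/20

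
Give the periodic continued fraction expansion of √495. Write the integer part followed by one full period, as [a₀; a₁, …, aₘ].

a₀ = ⌊√495⌋ = 22.
With m₀=0, d₀=1 and mₖ₊₁ = dₖaₖ − mₖ, dₖ₊₁ = (n − mₖ₊₁²)/dₖ, aₖ₊₁ = ⌊(a₀+mₖ₊₁)/dₖ₊₁⌋:
  k=1: m=22, d=11, a=4
  k=2: m=22, d=1, a=44
d=1 and a=2a₀=44 at k=2, so the next step gives (m, d) = (22, 11) again — its k=1 value — and the period has length 2.

[22; 4, 44]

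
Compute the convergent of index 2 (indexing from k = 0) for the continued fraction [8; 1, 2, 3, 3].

26/3

Using pₖ = aₖpₖ₋₁ + pₖ₋₂, qₖ = aₖqₖ₋₁ + qₖ₋₂ (with p₋₁=1, p₋₂=0, q₋₁=0, q₋₂=1):
  k=0: a=8, p=8, q=1
  k=1: a=1, p=9, q=1
  k=2: a=2, p=26, q=3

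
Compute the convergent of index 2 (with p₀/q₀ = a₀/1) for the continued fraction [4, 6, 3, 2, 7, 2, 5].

79/19

Using pₖ = aₖpₖ₋₁ + pₖ₋₂, qₖ = aₖqₖ₋₁ + qₖ₋₂ (with p₋₁=1, p₋₂=0, q₋₁=0, q₋₂=1):
  k=0: a=4, p=4, q=1
  k=1: a=6, p=25, q=6
  k=2: a=3, p=79, q=19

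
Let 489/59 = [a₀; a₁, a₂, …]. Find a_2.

2

489 = 8·59 + 17   →  a_0 = 8
59 = 3·17 + 8   →  a_1 = 3
17 = 2·8 + 1   →  a_2 = 2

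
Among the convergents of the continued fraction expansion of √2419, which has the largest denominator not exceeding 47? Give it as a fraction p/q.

√2419 = [49; 5, 2, 5, 98, …] (period length 4).
Convergents:
  p_0/q_0 = 49/1
  p_1/q_1 = 246/5
  p_2/q_2 = 541/11
  p_3/q_3 = 2951/60
q_2 = 11 ≤ 47 < 60 = q_3, so the answer is 541/11.

541/11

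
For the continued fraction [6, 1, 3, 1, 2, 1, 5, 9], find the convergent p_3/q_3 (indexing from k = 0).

Using pₖ = aₖpₖ₋₁ + pₖ₋₂, qₖ = aₖqₖ₋₁ + qₖ₋₂ (with p₋₁=1, p₋₂=0, q₋₁=0, q₋₂=1):
  k=0: a=6, p=6, q=1
  k=1: a=1, p=7, q=1
  k=2: a=3, p=27, q=4
  k=3: a=1, p=34, q=5

34/5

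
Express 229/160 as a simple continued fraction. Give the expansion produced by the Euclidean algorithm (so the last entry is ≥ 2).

229 = 1×160 + 69
160 = 2×69 + 22
69 = 3×22 + 3
22 = 7×3 + 1
3 = 3×1 + 0  (stop)
So 229/160 = [1; 2, 3, 7, 3].

[1; 2, 3, 7, 3]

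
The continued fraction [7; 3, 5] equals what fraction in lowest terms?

117/16

Fold from the inside: start with 5/1.
  3 + 1/5 = 16/5
  7 + 5/16 = 117/16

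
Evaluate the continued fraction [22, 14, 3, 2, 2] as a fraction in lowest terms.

Fold from the inside: start with 2/1.
  2 + 1/2 = 5/2
  3 + 2/5 = 17/5
  14 + 5/17 = 243/17
  22 + 17/243 = 5363/243

5363/243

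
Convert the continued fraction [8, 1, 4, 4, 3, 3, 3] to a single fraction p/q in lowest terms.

Fold from the inside: start with 3/1.
  3 + 1/3 = 10/3
  3 + 3/10 = 33/10
  4 + 10/33 = 142/33
  4 + 33/142 = 601/142
  1 + 142/601 = 743/601
  8 + 601/743 = 6545/743

6545/743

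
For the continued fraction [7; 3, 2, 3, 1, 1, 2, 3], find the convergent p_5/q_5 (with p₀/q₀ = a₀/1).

Using pₖ = aₖpₖ₋₁ + pₖ₋₂, qₖ = aₖqₖ₋₁ + qₖ₋₂ (with p₋₁=1, p₋₂=0, q₋₁=0, q₋₂=1):
  k=0: a=7, p=7, q=1
  k=1: a=3, p=22, q=3
  k=2: a=2, p=51, q=7
  k=3: a=3, p=175, q=24
  k=4: a=1, p=226, q=31
  k=5: a=1, p=401, q=55

401/55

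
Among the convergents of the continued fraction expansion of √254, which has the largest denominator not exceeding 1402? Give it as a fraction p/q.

8144/511

√254 = [15; 1, 14, 1, 30, …] (period length 4).
Convergents:
  p_0/q_0 = 15/1
  p_1/q_1 = 16/1
  p_2/q_2 = 239/15
  p_3/q_3 = 255/16
  p_4/q_4 = 7889/495
  p_5/q_5 = 8144/511
  p_6/q_6 = 121905/7649
q_5 = 511 ≤ 1402 < 7649 = q_6, so the answer is 8144/511.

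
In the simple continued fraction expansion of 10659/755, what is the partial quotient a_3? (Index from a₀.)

10659 = 14·755 + 89   →  a_0 = 14
755 = 8·89 + 43   →  a_1 = 8
89 = 2·43 + 3   →  a_2 = 2
43 = 14·3 + 1   →  a_3 = 14

14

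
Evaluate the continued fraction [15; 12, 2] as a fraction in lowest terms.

Using pₖ = aₖpₖ₋₁ + pₖ₋₂ and qₖ = aₖqₖ₋₁ + qₖ₋₂:
  k=0: a=15, p=15, q=1
  k=1: a=12, p=181, q=12
  k=2: a=2, p=377, q=25

377/25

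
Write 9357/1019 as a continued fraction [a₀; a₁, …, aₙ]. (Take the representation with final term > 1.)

[9; 5, 2, 11, 8]

9357 = 9·1019 + 186
1019 = 5·186 + 89
186 = 2·89 + 8
89 = 11·8 + 1
8 = 8·1 + 0  (stop)
So 9357/1019 = [9; 5, 2, 11, 8].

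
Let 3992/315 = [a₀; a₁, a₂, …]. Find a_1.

3992 = 12·315 + 212   →  a_0 = 12
315 = 1·212 + 103   →  a_1 = 1

1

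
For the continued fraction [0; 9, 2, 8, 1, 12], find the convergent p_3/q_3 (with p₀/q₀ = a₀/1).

Using pₖ = aₖpₖ₋₁ + pₖ₋₂, qₖ = aₖqₖ₋₁ + qₖ₋₂ (with p₋₁=1, p₋₂=0, q₋₁=0, q₋₂=1):
  k=0: a=0, p=0, q=1
  k=1: a=9, p=1, q=9
  k=2: a=2, p=2, q=19
  k=3: a=8, p=17, q=161

17/161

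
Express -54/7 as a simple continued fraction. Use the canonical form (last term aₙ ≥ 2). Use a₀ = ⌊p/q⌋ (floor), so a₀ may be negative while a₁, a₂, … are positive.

-54 = -8*7 + 2
7 = 3*2 + 1
2 = 2*1 + 0  (stop)
So -54/7 = [-8; 3, 2].

[-8; 3, 2]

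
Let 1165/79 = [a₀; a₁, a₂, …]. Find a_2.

1165 = 14·79 + 59   →  a_0 = 14
79 = 1·59 + 20   →  a_1 = 1
59 = 2·20 + 19   →  a_2 = 2

2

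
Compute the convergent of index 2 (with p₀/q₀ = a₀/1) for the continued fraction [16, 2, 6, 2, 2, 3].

Using pₖ = aₖpₖ₋₁ + pₖ₋₂, qₖ = aₖqₖ₋₁ + qₖ₋₂ (with p₋₁=1, p₋₂=0, q₋₁=0, q₋₂=1):
  k=0: a=16, p=16, q=1
  k=1: a=2, p=33, q=2
  k=2: a=6, p=214, q=13

214/13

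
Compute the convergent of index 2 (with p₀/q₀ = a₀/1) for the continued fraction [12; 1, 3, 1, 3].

Using pₖ = aₖpₖ₋₁ + pₖ₋₂, qₖ = aₖqₖ₋₁ + qₖ₋₂ (with p₋₁=1, p₋₂=0, q₋₁=0, q₋₂=1):
  k=0: a=12, p=12, q=1
  k=1: a=1, p=13, q=1
  k=2: a=3, p=51, q=4

51/4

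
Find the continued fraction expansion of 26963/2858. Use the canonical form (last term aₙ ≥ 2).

[9; 2, 3, 3, 3, 18, 2]

26963 = 9×2858 + 1241
2858 = 2×1241 + 376
1241 = 3×376 + 113
376 = 3×113 + 37
113 = 3×37 + 2
37 = 18×2 + 1
2 = 2×1 + 0  (stop)
So 26963/2858 = [9; 2, 3, 3, 3, 18, 2].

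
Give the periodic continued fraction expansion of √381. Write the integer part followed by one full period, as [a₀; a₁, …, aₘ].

a₀ = ⌊√381⌋ = 19.
With m₀=0, d₀=1 and mₖ₊₁ = dₖaₖ − mₖ, dₖ₊₁ = (n − mₖ₊₁²)/dₖ, aₖ₊₁ = ⌊(a₀+mₖ₊₁)/dₖ₊₁⌋:
  k=1: m=19, d=20, a=1
  k=2: m=1, d=19, a=1
  k=3: m=18, d=3, a=12
  k=4: m=18, d=19, a=1
  k=5: m=1, d=20, a=1
  k=6: m=19, d=1, a=38
d=1 and a=2a₀=38 at k=6, so the next step gives (m, d) = (19, 20) again — its k=1 value — and the period has length 6.

[19; 1, 1, 12, 1, 1, 38]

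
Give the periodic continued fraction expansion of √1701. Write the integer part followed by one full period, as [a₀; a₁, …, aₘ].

[41; 4, 8, 1, 10, 1, 8, 4, 82]

a₀ = ⌊√1701⌋ = 41.
With m₀=0, d₀=1 and mₖ₊₁ = dₖaₖ − mₖ, dₖ₊₁ = (n − mₖ₊₁²)/dₖ, aₖ₊₁ = ⌊(a₀+mₖ₊₁)/dₖ₊₁⌋:
  k=1: m=41, d=20, a=4
  k=2: m=39, d=9, a=8
  k=3: m=33, d=68, a=1
  k=4: m=35, d=7, a=10
  k=5: m=35, d=68, a=1
  k=6: m=33, d=9, a=8
  k=7: m=39, d=20, a=4
  k=8: m=41, d=1, a=82
d=1 and a=2a₀=82 at k=8, so the next step gives (m, d) = (41, 20) again — its k=1 value — and the period has length 8.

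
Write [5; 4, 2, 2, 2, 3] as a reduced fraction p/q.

946/181

Using pₖ = aₖpₖ₋₁ + pₖ₋₂ and qₖ = aₖqₖ₋₁ + qₖ₋₂:
  k=0: a=5, p=5, q=1
  k=1: a=4, p=21, q=4
  k=2: a=2, p=47, q=9
  k=3: a=2, p=115, q=22
  k=4: a=2, p=277, q=53
  k=5: a=3, p=946, q=181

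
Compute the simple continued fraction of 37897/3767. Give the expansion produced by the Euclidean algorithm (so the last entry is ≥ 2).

37897 = 10*3767 + 227
3767 = 16*227 + 135
227 = 1*135 + 92
135 = 1*92 + 43
92 = 2*43 + 6
43 = 7*6 + 1
6 = 6*1 + 0  (stop)
So 37897/3767 = [10; 16, 1, 1, 2, 7, 6].

[10; 16, 1, 1, 2, 7, 6]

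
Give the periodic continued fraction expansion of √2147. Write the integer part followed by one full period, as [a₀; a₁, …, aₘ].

a₀ = ⌊√2147⌋ = 46.
With m₀=0, d₀=1 and mₖ₊₁ = dₖaₖ − mₖ, dₖ₊₁ = (n − mₖ₊₁²)/dₖ, aₖ₊₁ = ⌊(a₀+mₖ₊₁)/dₖ₊₁⌋:
  k=1: m=46, d=31, a=2
  k=2: m=16, d=61, a=1
  k=3: m=45, d=2, a=45
  k=4: m=45, d=61, a=1
  k=5: m=16, d=31, a=2
  k=6: m=46, d=1, a=92
d=1 and a=2a₀=92 at k=6, so the next step gives (m, d) = (46, 31) again — its k=1 value — and the period has length 6.

[46; 2, 1, 45, 1, 2, 92]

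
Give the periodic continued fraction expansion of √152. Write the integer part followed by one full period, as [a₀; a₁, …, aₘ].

a₀ = ⌊√152⌋ = 12.
With m₀=0, d₀=1 and mₖ₊₁ = dₖaₖ − mₖ, dₖ₊₁ = (n − mₖ₊₁²)/dₖ, aₖ₊₁ = ⌊(a₀+mₖ₊₁)/dₖ₊₁⌋:
  k=1: m=12, d=8, a=3
  k=2: m=12, d=1, a=24
d=1 and a=2a₀=24 at k=2, so the next step gives (m, d) = (12, 8) again — its k=1 value — and the period has length 2.

[12; 3, 24]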